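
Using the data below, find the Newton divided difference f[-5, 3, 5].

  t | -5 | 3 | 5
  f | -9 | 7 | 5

f[-5,3] = (7 - (-9)) / (3 - (-5)) = 2
f[3,5] = (5 - 7) / (5 - 3) = -1
f[-5,3,5] = (-1 - 2) / (5 - (-5)) = -3/10

-3/10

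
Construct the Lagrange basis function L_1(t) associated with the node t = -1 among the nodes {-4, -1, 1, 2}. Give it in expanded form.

L_1(t) = (t + 4)(t - 1)(t - 2) / [(3)·(-2)·(-3)]
       = (t^3 + t^2 - 10t + 8) / (18)

L_1(t) = (1/18)t^3 + (1/18)t^2 - (5/9)t + 4/9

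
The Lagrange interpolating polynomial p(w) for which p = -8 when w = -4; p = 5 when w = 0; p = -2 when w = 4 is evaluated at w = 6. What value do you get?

-13

Evaluate each Lagrange basis at w = 6:
L_0(6) = (6)·(2)/[(-4)·(-8)] = 3/8
L_1(6) = (10)·(2)/[(4)·(-4)] = -5/4
L_2(6) = (10)·(6)/[(8)·(4)] = 15/8
Sum: (-8)·(3/8) + 5·(-5/4) + (-2)·(15/8) = -13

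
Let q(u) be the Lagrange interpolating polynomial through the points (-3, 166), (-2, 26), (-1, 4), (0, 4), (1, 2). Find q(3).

Evaluate each Lagrange basis at u = 3:
L_0(3) = (5)·(4)·(3)·(2)/[(-1)·(-2)·(-3)·(-4)] = 5
L_1(3) = (6)·(4)·(3)·(2)/[(1)·(-1)·(-2)·(-3)] = -24
L_2(3) = (6)·(5)·(3)·(2)/[(2)·(1)·(-1)·(-2)] = 45
L_3(3) = (6)·(5)·(4)·(2)/[(3)·(2)·(1)·(-1)] = -40
L_4(3) = (6)·(5)·(4)·(3)/[(4)·(3)·(2)·(1)] = 15
Sum: 166·(5) + 26·(-24) + 4·(45) + 4·(-40) + 2·(15) = 256

256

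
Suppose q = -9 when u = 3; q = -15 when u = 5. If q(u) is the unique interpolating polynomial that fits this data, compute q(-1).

3

Evaluate each Lagrange basis at u = -1:
L_0(-1) = (-6)/[(-2)] = 3
L_1(-1) = (-4)/[(2)] = -2
Sum: (-9)·(3) + (-15)·(-2) = 3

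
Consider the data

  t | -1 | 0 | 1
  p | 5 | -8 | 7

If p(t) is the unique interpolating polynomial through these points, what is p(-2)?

46

L_0(-2) = (-2)·(-3)/[(-1)·(-2)] = 3
L_1(-2) = (-1)·(-3)/[(1)·(-1)] = -3
L_2(-2) = (-1)·(-2)/[(2)·(1)] = 1
Sum: 5·(3) + (-8)·(-3) + 7·(1) = 46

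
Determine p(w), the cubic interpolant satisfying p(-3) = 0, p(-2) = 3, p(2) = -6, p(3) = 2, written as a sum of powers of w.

Newton's divided differences:
p[-3,-2] = (3 - 0) / (-2 - (-3)) = 3
p[-2,2] = (-6 - 3) / (2 - (-2)) = -9/4
p[2,3] = (2 - (-6)) / (3 - 2) = 8
p[-3,-2,2] = (-9/4 - 3) / (2 - (-3)) = -21/20
p[-2,2,3] = (8 - (-9/4)) / (3 - (-2)) = 41/20
p[-3,-2,2,3] = (41/20 - (-21/20)) / (3 - (-3)) = 31/60
p(w) = 3·(w + 3) + (-21/20)·(w + 3)(w + 2) + (31/60)·(w + 3)(w + 2)(w - 2)
Expanding: p(w) = (31/60)w^3 + (1/2)w^2 - (259/60)w - 7/2

p(w) = (31/60)w^3 + (1/2)w^2 - (259/60)w - 7/2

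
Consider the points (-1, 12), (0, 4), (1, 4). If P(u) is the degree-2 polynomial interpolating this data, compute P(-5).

124

Using Newton's divided-difference form:
P[-1,0] = (4 - 12) / (0 - (-1)) = -8
P[0,1] = (4 - 4) / (1 - 0) = 0
P[-1,0,1] = (0 - (-8)) / (1 - (-1)) = 4
P(-5) = 12 + (-8)·(-4) + 4·(-4)·(-5) = 124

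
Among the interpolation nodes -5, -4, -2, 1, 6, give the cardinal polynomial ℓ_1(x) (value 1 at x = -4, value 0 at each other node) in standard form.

ℓ_1(x) = -(1/100)x^4 + (33/100)x^2 + (7/25)x - 3/5

ℓ_1(x) = (x + 5)(x + 2)(x - 1)(x - 6) / [(1)·(-2)·(-5)·(-10)]
       = (x^4 - 33x^2 - 28x + 60) / (-100)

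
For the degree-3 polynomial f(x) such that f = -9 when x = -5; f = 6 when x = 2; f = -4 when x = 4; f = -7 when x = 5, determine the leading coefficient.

46/315

The leading coefficient equals the top divided difference f[-5,2,4,5].
f[-5,2] = (6 - (-9)) / (2 - (-5)) = 15/7
f[2,4] = (-4 - 6) / (4 - 2) = -5
f[4,5] = (-7 - (-4)) / (5 - 4) = -3
f[-5,2,4] = (-5 - 15/7) / (4 - (-5)) = -50/63
f[2,4,5] = (-3 - (-5)) / (5 - 2) = 2/3
f[-5,2,4,5] = (2/3 - (-50/63)) / (5 - (-5)) = 46/315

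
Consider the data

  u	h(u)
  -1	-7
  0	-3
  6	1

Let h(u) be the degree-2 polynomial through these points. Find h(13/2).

Evaluate each Lagrange basis at u = 13/2:
L_0(13/2) = (13/2)·(1/2)/[(-1)·(-7)] = 13/28
L_1(13/2) = (15/2)·(1/2)/[(1)·(-6)] = -5/8
L_2(13/2) = (15/2)·(13/2)/[(7)·(6)] = 65/56
Sum: (-7)·(13/28) + (-3)·(-5/8) + 1·(65/56) = -3/14

-3/14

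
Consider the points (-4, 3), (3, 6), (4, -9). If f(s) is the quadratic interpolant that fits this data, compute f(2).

120/7

Evaluate each Lagrange basis at s = 2:
L_0(2) = (-1)·(-2)/[(-7)·(-8)] = 1/28
L_1(2) = (6)·(-2)/[(7)·(-1)] = 12/7
L_2(2) = (6)·(-1)/[(8)·(1)] = -3/4
Sum: 3·(1/28) + 6·(12/7) + (-9)·(-3/4) = 120/7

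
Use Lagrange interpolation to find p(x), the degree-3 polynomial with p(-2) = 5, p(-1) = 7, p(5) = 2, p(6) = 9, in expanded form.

Build the Lagrange basis polynomials:
L_0(x) = (x + 1)(x - 5)(x - 6) / [-56] = -(1/56)x^3 + (5/28)x^2 - (19/56)x - 15/28
L_1(x) = (x + 2)(x - 5)(x - 6) / [42] = (1/42)x^3 - (3/14)x^2 + (4/21)x + 10/7
L_2(x) = (x + 2)(x + 1)(x - 6) / [-42] = -(1/42)x^3 + (1/14)x^2 + (8/21)x + 2/7
L_3(x) = (x + 2)(x + 1)(x - 5) / [56] = (1/56)x^3 - (1/28)x^2 - (13/56)x - 5/28
p(x) = 5·L_0 + 7·L_1 + 2·L_2 + 9·L_3
  5·L_0(x) = -(5/56)x^3 + (25/28)x^2 - (95/56)x - 75/28
  7·L_1(x) = (1/6)x^3 - (3/2)x^2 + (4/3)x + 10
  2·L_2(x) = -(1/21)x^3 + (1/7)x^2 + (16/21)x + 4/7
  9·L_3(x) = (9/56)x^3 - (9/28)x^2 - (117/56)x - 45/28
Adding term by term: (4/21)x^3 - (11/14)x^2 - (71/42)x + 44/7

p(x) = (4/21)x^3 - (11/14)x^2 - (71/42)x + 44/7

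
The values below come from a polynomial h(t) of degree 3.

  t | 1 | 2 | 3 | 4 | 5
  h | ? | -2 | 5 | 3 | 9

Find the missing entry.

The 4 known values determine h uniquely (degree ≤ 3).
L_0(1) = (-2)·(-3)·(-4)/[(-1)·(-2)·(-3)] = 4
L_1(1) = (-1)·(-3)·(-4)/[(1)·(-1)·(-2)] = -6
L_2(1) = (-1)·(-2)·(-4)/[(2)·(1)·(-1)] = 4
L_3(1) = (-1)·(-2)·(-3)/[(3)·(2)·(1)] = -1
Sum: (-2)·(4) + 5·(-6) + 3·(4) + 9·(-1) = -35

-35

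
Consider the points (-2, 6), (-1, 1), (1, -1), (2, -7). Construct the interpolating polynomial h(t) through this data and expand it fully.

h(t) = -(3/4)t^3 - (1/6)t^2 - (1/4)t + 1/6

Build the Lagrange basis polynomials:
L_0(t) = (t + 1)(t - 1)(t - 2) / [-12] = -(1/12)t^3 + (1/6)t^2 + (1/12)t - 1/6
L_1(t) = (t + 2)(t - 1)(t - 2) / [6] = (1/6)t^3 - (1/6)t^2 - (2/3)t + 2/3
L_2(t) = (t + 2)(t + 1)(t - 2) / [-6] = -(1/6)t^3 - (1/6)t^2 + (2/3)t + 2/3
L_3(t) = (t + 2)(t + 1)(t - 1) / [12] = (1/12)t^3 + (1/6)t^2 - (1/12)t - 1/6
h(t) = 6·L_0 + 1·L_1 + (-1)·L_2 + (-7)·L_3
  6·L_0(t) = -(1/2)t^3 + t^2 + (1/2)t - 1
  1·L_1(t) = (1/6)t^3 - (1/6)t^2 - (2/3)t + 2/3
  (-1)·L_2(t) = (1/6)t^3 + (1/6)t^2 - (2/3)t - 2/3
  (-7)·L_3(t) = -(7/12)t^3 - (7/6)t^2 + (7/12)t + 7/6
Adding term by term: -(3/4)t^3 - (1/6)t^2 - (1/4)t + 1/6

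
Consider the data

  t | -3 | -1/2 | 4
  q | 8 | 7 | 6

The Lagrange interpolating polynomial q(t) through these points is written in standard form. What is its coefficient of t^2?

The leading coefficient equals the top divided difference q[-3,-1/2,4].
q[-3,-1/2] = (7 - 8) / (-1/2 - (-3)) = -2/5
q[-1/2,4] = (6 - 7) / (4 - (-1/2)) = -2/9
q[-3,-1/2,4] = (-2/9 - (-2/5)) / (4 - (-3)) = 8/315

8/315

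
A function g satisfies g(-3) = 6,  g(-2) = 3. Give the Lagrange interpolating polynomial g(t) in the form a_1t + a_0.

Build the Lagrange basis polynomials:
L_0(t) = (t + 2) / [-1] = -t - 2
L_1(t) = (t + 3) / [1] = t + 3
g(t) = 6·L_0 + 3·L_1
  6·L_0(t) = -6t - 12
  3·L_1(t) = 3t + 9
Adding term by term: -3t - 3

g(t) = -3t - 3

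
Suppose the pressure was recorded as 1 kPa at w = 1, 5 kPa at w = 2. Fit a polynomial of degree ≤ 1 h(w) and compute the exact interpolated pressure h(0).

-3

L_0(0) = (-2)/[(-1)] = 2
L_1(0) = (-1)/[(1)] = -1
Sum: 1·(2) + 5·(-1) = -3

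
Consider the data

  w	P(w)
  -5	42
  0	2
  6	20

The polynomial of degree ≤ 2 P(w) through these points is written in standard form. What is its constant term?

Build the Lagrange basis polynomials:
L_0(w) = w(w - 6) / [55] = (1/55)w^2 - (6/55)w
L_1(w) = (w + 5)(w - 6) / [-30] = -(1/30)w^2 + (1/30)w + 1
L_2(w) = (w + 5)w / [66] = (1/66)w^2 + (5/66)w
P(w) = 42·L_0 + 2·L_1 + 20·L_2
Only the constant term is needed; take it from each L_i and combine:
42·(0) + 2·(1) + 20·(0) = 2

2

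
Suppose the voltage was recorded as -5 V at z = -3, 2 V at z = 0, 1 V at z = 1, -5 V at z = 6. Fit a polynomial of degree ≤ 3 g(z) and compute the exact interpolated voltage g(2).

-7/9

Evaluate each Lagrange basis at z = 2:
L_0(2) = (2)·(1)·(-4)/[(-3)·(-4)·(-9)] = 2/27
L_1(2) = (5)·(1)·(-4)/[(3)·(-1)·(-6)] = -10/9
L_2(2) = (5)·(2)·(-4)/[(4)·(1)·(-5)] = 2
L_3(2) = (5)·(2)·(1)/[(9)·(6)·(5)] = 1/27
Sum: (-5)·(2/27) + 2·(-10/9) + 1·(2) + (-5)·(1/27) = -7/9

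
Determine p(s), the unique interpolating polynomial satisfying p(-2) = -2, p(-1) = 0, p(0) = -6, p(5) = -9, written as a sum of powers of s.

p(s) = (7/10)s^3 - (19/10)s^2 - (43/5)s - 6

Newton's divided differences:
p[-2,-1] = (0 - (-2)) / (-1 - (-2)) = 2
p[-1,0] = (-6 - 0) / (0 - (-1)) = -6
p[0,5] = (-9 - (-6)) / (5 - 0) = -3/5
p[-2,-1,0] = (-6 - 2) / (0 - (-2)) = -4
p[-1,0,5] = (-3/5 - (-6)) / (5 - (-1)) = 9/10
p[-2,-1,0,5] = (9/10 - (-4)) / (5 - (-2)) = 7/10
p(s) = -2 + 2·(s + 2) + (-4)·(s + 2)(s + 1) + (7/10)·(s + 2)(s + 1)s
Expanding: p(s) = (7/10)s^3 - (19/10)s^2 - (43/5)s - 6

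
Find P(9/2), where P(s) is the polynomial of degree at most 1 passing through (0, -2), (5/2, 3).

7

Evaluate each Lagrange basis at s = 9/2:
L_0(9/2) = (2)/[(-5/2)] = -4/5
L_1(9/2) = (9/2)/[(5/2)] = 9/5
Sum: (-2)·(-4/5) + 3·(9/5) = 7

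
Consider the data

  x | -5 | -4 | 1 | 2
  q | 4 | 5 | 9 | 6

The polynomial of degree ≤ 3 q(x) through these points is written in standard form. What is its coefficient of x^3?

The leading coefficient equals the top divided difference q[-5,-4,1,2].
q[-5,-4] = (5 - 4) / (-4 - (-5)) = 1
q[-4,1] = (9 - 5) / (1 - (-4)) = 4/5
q[1,2] = (6 - 9) / (2 - 1) = -3
q[-5,-4,1] = (4/5 - 1) / (1 - (-5)) = -1/30
q[-4,1,2] = (-3 - 4/5) / (2 - (-4)) = -19/30
q[-5,-4,1,2] = (-19/30 - (-1/30)) / (2 - (-5)) = -3/35

-3/35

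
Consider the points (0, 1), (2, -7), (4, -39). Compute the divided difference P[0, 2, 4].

P[0,2] = (-7 - 1) / (2 - 0) = -4
P[2,4] = (-39 - (-7)) / (4 - 2) = -16
P[0,2,4] = (-16 - (-4)) / (4 - 0) = -3

-3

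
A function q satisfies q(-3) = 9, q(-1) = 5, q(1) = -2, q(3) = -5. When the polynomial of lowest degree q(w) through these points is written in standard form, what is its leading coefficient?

L_0(w) = (w + 1)(w - 1)(w - 3) / [-48] = -(1/48)w^3 + (1/16)w^2 + (1/48)w - 1/16
L_1(w) = (w + 3)(w - 1)(w - 3) / [16] = (1/16)w^3 - (1/16)w^2 - (9/16)w + 9/16
L_2(w) = (w + 3)(w + 1)(w - 3) / [-16] = -(1/16)w^3 - (1/16)w^2 + (9/16)w + 9/16
L_3(w) = (w + 3)(w + 1)(w - 1) / [48] = (1/48)w^3 + (1/16)w^2 - (1/48)w - 1/16
q(w) = 9·L_0 + 5·L_1 + (-2)·L_2 + (-5)·L_3
Only the coefficient of w^3 is needed; take it from each L_i and combine:
9·(-1/48) + 5·(1/16) + (-2)·(-1/16) + (-5)·(1/48) = 7/48

7/48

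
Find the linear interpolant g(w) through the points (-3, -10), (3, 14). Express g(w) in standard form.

L_0(w) = (w - 3) / [-6] = -(1/6)w + 1/2
L_1(w) = (w + 3) / [6] = (1/6)w + 1/2
g(w) = (-10)·L_0 + 14·L_1
  (-10)·L_0(w) = (5/3)w - 5
  14·L_1(w) = (7/3)w + 7
Adding term by term: 4w + 2

g(w) = 4w + 2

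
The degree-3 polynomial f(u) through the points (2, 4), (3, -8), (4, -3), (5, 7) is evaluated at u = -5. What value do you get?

Using Newton's divided-difference form:
f[2,3] = (-8 - 4) / (3 - 2) = -12
f[3,4] = (-3 - (-8)) / (4 - 3) = 5
f[4,5] = (7 - (-3)) / (5 - 4) = 10
f[2,3,4] = (5 - (-12)) / (4 - 2) = 17/2
f[3,4,5] = (10 - 5) / (5 - 3) = 5/2
f[2,3,4,5] = (5/2 - 17/2) / (5 - 2) = -2
f(-5) = 4 + (-12)·(-7) + (17/2)·(-7)·(-8) + (-2)·(-7)·(-8)·(-9) = 1572

1572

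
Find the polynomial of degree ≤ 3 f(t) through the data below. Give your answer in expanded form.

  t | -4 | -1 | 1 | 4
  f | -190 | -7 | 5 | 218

f(t) = 3t^3 + t^2 + 3t - 2

L_0(t) = (t + 1)(t - 1)(t - 4) / [-120] = -(1/120)t^3 + (1/30)t^2 + (1/120)t - 1/30
L_1(t) = (t + 4)(t - 1)(t - 4) / [30] = (1/30)t^3 - (1/30)t^2 - (8/15)t + 8/15
L_2(t) = (t + 4)(t + 1)(t - 4) / [-30] = -(1/30)t^3 - (1/30)t^2 + (8/15)t + 8/15
L_3(t) = (t + 4)(t + 1)(t - 1) / [120] = (1/120)t^3 + (1/30)t^2 - (1/120)t - 1/30
f(t) = (-190)·L_0 + (-7)·L_1 + 5·L_2 + 218·L_3
  (-190)·L_0(t) = (19/12)t^3 - (19/3)t^2 - (19/12)t + 19/3
  (-7)·L_1(t) = -(7/30)t^3 + (7/30)t^2 + (56/15)t - 56/15
  5·L_2(t) = -(1/6)t^3 - (1/6)t^2 + (8/3)t + 8/3
  218·L_3(t) = (109/60)t^3 + (109/15)t^2 - (109/60)t - 109/15
Adding term by term: 3t^3 + t^2 + 3t - 2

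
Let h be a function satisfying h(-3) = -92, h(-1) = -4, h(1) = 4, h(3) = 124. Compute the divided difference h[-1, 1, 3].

h[-1,1] = (4 - (-4)) / (1 - (-1)) = 4
h[1,3] = (124 - 4) / (3 - 1) = 60
h[-1,1,3] = (60 - 4) / (3 - (-1)) = 14

14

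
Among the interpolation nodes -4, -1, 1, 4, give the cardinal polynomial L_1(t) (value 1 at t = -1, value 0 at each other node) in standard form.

L_1(t) = (1/30)t^3 - (1/30)t^2 - (8/15)t + 8/15

L_1(t) = (t + 4)(t - 1)(t - 4) / [(3)·(-2)·(-5)]
       = (t^3 - t^2 - 16t + 16) / (30)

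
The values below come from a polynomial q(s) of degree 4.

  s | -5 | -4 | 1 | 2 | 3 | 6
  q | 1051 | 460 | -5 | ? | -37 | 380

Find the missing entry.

-20

The 5 known values determine q uniquely (degree ≤ 4).
Evaluate each Lagrange basis at s = 2:
L_0(2) = (6)·(1)·(-1)·(-4)/[(-1)·(-6)·(-8)·(-11)] = 1/22
L_1(2) = (7)·(1)·(-1)·(-4)/[(1)·(-5)·(-7)·(-10)] = -2/25
L_2(2) = (7)·(6)·(-1)·(-4)/[(6)·(5)·(-2)·(-5)] = 14/25
L_3(2) = (7)·(6)·(1)·(-4)/[(8)·(7)·(2)·(-3)] = 1/2
L_4(2) = (7)·(6)·(1)·(-1)/[(11)·(10)·(5)·(3)] = -7/275
Sum: 1051·(1/22) + 460·(-2/25) + (-5)·(14/25) + (-37)·(1/2) + 380·(-7/275) = -20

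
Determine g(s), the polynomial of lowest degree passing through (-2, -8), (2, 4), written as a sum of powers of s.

g(s) = 3s - 2

L_0(s) = (s - 2) / [-4] = -(1/4)s + 1/2
L_1(s) = (s + 2) / [4] = (1/4)s + 1/2
g(s) = (-8)·L_0 + 4·L_1
  (-8)·L_0(s) = 2s - 4
  4·L_1(s) = s + 2
Adding term by term: 3s - 2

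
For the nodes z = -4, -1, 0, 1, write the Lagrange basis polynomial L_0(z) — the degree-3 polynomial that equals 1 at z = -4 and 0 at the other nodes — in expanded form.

L_0(z) = -(1/60)z^3 + (1/60)z

L_0(z) = (z + 1)z(z - 1) / [(-3)·(-4)·(-5)]
       = (z^3 - z) / (-60)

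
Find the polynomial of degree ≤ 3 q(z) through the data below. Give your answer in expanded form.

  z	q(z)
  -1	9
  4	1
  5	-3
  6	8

q(z) = (79/70)z^3 - (66/7)z^2 + (841/70)z + 221/7

Build the Lagrange basis polynomials:
L_0(z) = (z - 4)(z - 5)(z - 6) / [-210] = -(1/210)z^3 + (1/14)z^2 - (37/105)z + 4/7
L_1(z) = (z + 1)(z - 5)(z - 6) / [10] = (1/10)z^3 - z^2 + (19/10)z + 3
L_2(z) = (z + 1)(z - 4)(z - 6) / [-6] = -(1/6)z^3 + (3/2)z^2 - (7/3)z - 4
L_3(z) = (z + 1)(z - 4)(z - 5) / [14] = (1/14)z^3 - (4/7)z^2 + (11/14)z + 10/7
q(z) = 9·L_0 + 1·L_1 + (-3)·L_2 + 8·L_3
  9·L_0(z) = -(3/70)z^3 + (9/14)z^2 - (111/35)z + 36/7
  1·L_1(z) = (1/10)z^3 - z^2 + (19/10)z + 3
  (-3)·L_2(z) = (1/2)z^3 - (9/2)z^2 + 7z + 12
  8·L_3(z) = (4/7)z^3 - (32/7)z^2 + (44/7)z + 80/7
Adding term by term: (79/70)z^3 - (66/7)z^2 + (841/70)z + 221/7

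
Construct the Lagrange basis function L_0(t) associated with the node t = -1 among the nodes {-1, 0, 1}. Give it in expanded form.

L_0(t) = t(t - 1) / [(-1)·(-2)]
       = (t^2 - t) / (2)

L_0(t) = (1/2)t^2 - (1/2)t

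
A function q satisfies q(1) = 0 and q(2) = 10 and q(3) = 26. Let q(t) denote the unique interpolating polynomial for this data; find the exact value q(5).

76

L_0(5) = (3)·(2)/[(-1)·(-2)] = 3
L_1(5) = (4)·(2)/[(1)·(-1)] = -8
L_2(5) = (4)·(3)/[(2)·(1)] = 6
Sum: 0 + 10·(-8) + 26·(6) = 76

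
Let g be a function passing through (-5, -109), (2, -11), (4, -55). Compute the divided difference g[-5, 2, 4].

-4

g[-5,2] = (-11 - (-109)) / (2 - (-5)) = 14
g[2,4] = (-55 - (-11)) / (4 - 2) = -22
g[-5,2,4] = (-22 - 14) / (4 - (-5)) = -4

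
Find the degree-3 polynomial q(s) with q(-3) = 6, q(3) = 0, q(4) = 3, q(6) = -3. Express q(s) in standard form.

q(s) = -(2/7)s^3 + (12/7)s^2 + (11/7)s - 87/7

Build the Lagrange basis polynomials:
L_0(s) = (s - 3)(s - 4)(s - 6) / [-378] = -(1/378)s^3 + (13/378)s^2 - (1/7)s + 4/21
L_1(s) = (s + 3)(s - 4)(s - 6) / [18] = (1/18)s^3 - (7/18)s^2 - (1/3)s + 4
L_2(s) = (s + 3)(s - 3)(s - 6) / [-14] = -(1/14)s^3 + (3/7)s^2 + (9/14)s - 27/7
L_3(s) = (s + 3)(s - 3)(s - 4) / [54] = (1/54)s^3 - (2/27)s^2 - (1/6)s + 2/3
q(s) = 6·L_0 + 0·L_1 + 3·L_2 + (-3)·L_3
  6·L_0(s) = -(1/63)s^3 + (13/63)s^2 - (6/7)s + 8/7
  0·L_1(s) = 0
  3·L_2(s) = -(3/14)s^3 + (9/7)s^2 + (27/14)s - 81/7
  (-3)·L_3(s) = -(1/18)s^3 + (2/9)s^2 + (1/2)s - 2
Adding term by term: -(2/7)s^3 + (12/7)s^2 + (11/7)s - 87/7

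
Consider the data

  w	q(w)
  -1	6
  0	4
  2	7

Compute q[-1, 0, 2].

7/6

q[-1,0] = (4 - 6) / (0 - (-1)) = -2
q[0,2] = (7 - 4) / (2 - 0) = 3/2
q[-1,0,2] = (3/2 - (-2)) / (2 - (-1)) = 7/6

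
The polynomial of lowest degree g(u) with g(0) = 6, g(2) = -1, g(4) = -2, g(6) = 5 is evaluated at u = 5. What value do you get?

Using Newton's divided-difference form:
g[0,2] = (-1 - 6) / (2 - 0) = -7/2
g[2,4] = (-2 - (-1)) / (4 - 2) = -1/2
g[4,6] = (5 - (-2)) / (6 - 4) = 7/2
g[0,2,4] = (-1/2 - (-7/2)) / (4 - 0) = 3/4
g[2,4,6] = (7/2 - (-1/2)) / (6 - 2) = 1
g[0,2,4,6] = (1 - 3/4) / (6 - 0) = 1/24
g(5) = 6 + (-7/2)·(5) + (3/4)·(5)·(3) + (1/24)·(5)·(3)·(1) = 3/8

3/8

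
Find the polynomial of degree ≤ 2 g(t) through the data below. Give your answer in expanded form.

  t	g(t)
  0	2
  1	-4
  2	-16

Build the Lagrange basis polynomials:
L_0(t) = (t - 1)(t - 2) / [2] = (1/2)t^2 - (3/2)t + 1
L_1(t) = t(t - 2) / [-1] = -t^2 + 2t
L_2(t) = t(t - 1) / [2] = (1/2)t^2 - (1/2)t
g(t) = 2·L_0 + (-4)·L_1 + (-16)·L_2
  2·L_0(t) = t^2 - 3t + 2
  (-4)·L_1(t) = 4t^2 - 8t
  (-16)·L_2(t) = -8t^2 + 8t
Adding term by term: -3t^2 - 3t + 2

g(t) = -3t^2 - 3t + 2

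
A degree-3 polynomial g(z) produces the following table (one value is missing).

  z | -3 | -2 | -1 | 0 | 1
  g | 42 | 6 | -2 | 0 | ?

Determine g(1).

-6

The 4 known values determine g uniquely (degree ≤ 3).
Evaluate each Lagrange basis at z = 1:
L_0(1) = (3)·(2)·(1)/[(-1)·(-2)·(-3)] = -1
L_1(1) = (4)·(2)·(1)/[(1)·(-1)·(-2)] = 4
L_2(1) = (4)·(3)·(1)/[(2)·(1)·(-1)] = -6
L_3(1) = (4)·(3)·(2)/[(3)·(2)·(1)] = 4
Sum: 42·(-1) + 6·(4) + (-2)·(-6) + 0 = -6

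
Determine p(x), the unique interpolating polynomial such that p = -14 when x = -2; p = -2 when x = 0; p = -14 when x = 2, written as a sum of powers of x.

p(x) = -3x^2 - 2

L_0(x) = x(x - 2) / [8] = (1/8)x^2 - (1/4)x
L_1(x) = (x + 2)(x - 2) / [-4] = -(1/4)x^2 + 1
L_2(x) = (x + 2)x / [8] = (1/8)x^2 + (1/4)x
p(x) = (-14)·L_0 + (-2)·L_1 + (-14)·L_2
  (-14)·L_0(x) = -(7/4)x^2 + (7/2)x
  (-2)·L_1(x) = (1/2)x^2 - 2
  (-14)·L_2(x) = -(7/4)x^2 - (7/2)x
Adding term by term: -3x^2 - 2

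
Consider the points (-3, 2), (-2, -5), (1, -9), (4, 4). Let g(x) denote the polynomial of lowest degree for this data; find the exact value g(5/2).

-883/224

Using Newton's divided-difference form:
g[-3,-2] = (-5 - 2) / (-2 - (-3)) = -7
g[-2,1] = (-9 - (-5)) / (1 - (-2)) = -4/3
g[1,4] = (4 - (-9)) / (4 - 1) = 13/3
g[-3,-2,1] = (-4/3 - (-7)) / (1 - (-3)) = 17/12
g[-2,1,4] = (13/3 - (-4/3)) / (4 - (-2)) = 17/18
g[-3,-2,1,4] = (17/18 - 17/12) / (4 - (-3)) = -17/252
g(5/2) = 2 + (-7)·(11/2) + (17/12)·(11/2)·(9/2) + (-17/252)·(11/2)·(9/2)·(3/2) = -883/224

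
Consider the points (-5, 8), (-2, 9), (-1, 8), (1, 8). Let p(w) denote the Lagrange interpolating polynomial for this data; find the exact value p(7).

Evaluate each Lagrange basis at w = 7:
L_0(7) = (9)·(8)·(6)/[(-3)·(-4)·(-6)] = -6
L_1(7) = (12)·(8)·(6)/[(3)·(-1)·(-3)] = 64
L_2(7) = (12)·(9)·(6)/[(4)·(1)·(-2)] = -81
L_3(7) = (12)·(9)·(8)/[(6)·(3)·(2)] = 24
Sum: 8·(-6) + 9·(64) + 8·(-81) + 8·(24) = 72

72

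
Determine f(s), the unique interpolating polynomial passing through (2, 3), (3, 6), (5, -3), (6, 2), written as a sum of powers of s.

Newton's divided differences:
f[2,3] = (6 - 3) / (3 - 2) = 3
f[3,5] = (-3 - 6) / (5 - 3) = -9/2
f[5,6] = (2 - (-3)) / (6 - 5) = 5
f[2,3,5] = (-9/2 - 3) / (5 - 2) = -5/2
f[3,5,6] = (5 - (-9/2)) / (6 - 3) = 19/6
f[2,3,5,6] = (19/6 - (-5/2)) / (6 - 2) = 17/12
f(s) = 3 + 3·(s - 2) + (-5/2)·(s - 2)(s - 3) + (17/12)·(s - 2)(s - 3)(s - 5)
Expanding: f(s) = (17/12)s^3 - (50/3)s^2 + (713/12)s - 121/2

f(s) = (17/12)s^3 - (50/3)s^2 + (713/12)s - 121/2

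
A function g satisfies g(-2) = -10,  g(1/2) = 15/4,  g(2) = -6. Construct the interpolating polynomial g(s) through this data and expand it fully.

g(s) = -3s^2 + s + 4

Build the Lagrange basis polynomials:
L_0(s) = (s - 1/2)(s - 2) / [10] = (1/10)s^2 - (1/4)s + 1/10
L_1(s) = (s + 2)(s - 2) / [-15/4] = -(4/15)s^2 + 16/15
L_2(s) = (s + 2)(s - 1/2) / [6] = (1/6)s^2 + (1/4)s - 1/6
g(s) = (-10)·L_0 + (15/4)·L_1 + (-6)·L_2
  (-10)·L_0(s) = -s^2 + (5/2)s - 1
  (15/4)·L_1(s) = -s^2 + 4
  (-6)·L_2(s) = -s^2 - (3/2)s + 1
Adding term by term: -3s^2 + s + 4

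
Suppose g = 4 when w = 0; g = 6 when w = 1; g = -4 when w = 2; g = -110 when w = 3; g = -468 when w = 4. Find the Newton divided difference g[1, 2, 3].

g[1,2] = (-4 - 6) / (2 - 1) = -10
g[2,3] = (-110 - (-4)) / (3 - 2) = -106
g[1,2,3] = (-106 - (-10)) / (3 - 1) = -48

-48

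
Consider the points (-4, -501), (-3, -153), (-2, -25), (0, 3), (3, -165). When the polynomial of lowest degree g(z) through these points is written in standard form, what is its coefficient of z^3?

L_0(z) = (z + 3)(z + 2)z(z - 3) / [56] = (1/56)z^4 + (1/28)z^3 - (9/56)z^2 - (9/28)z
L_1(z) = (z + 4)(z + 2)z(z - 3) / [-18] = -(1/18)z^4 - (1/6)z^3 + (5/9)z^2 + (4/3)z
L_2(z) = (z + 4)(z + 3)z(z - 3) / [20] = (1/20)z^4 + (1/5)z^3 - (9/20)z^2 - (9/5)z
L_3(z) = (z + 4)(z + 3)(z + 2)(z - 3) / [-72] = -(1/72)z^4 - (1/12)z^3 + (1/72)z^2 + (3/4)z + 1
L_4(z) = (z + 4)(z + 3)(z + 2)z / [630] = (1/630)z^4 + (1/70)z^3 + (13/315)z^2 + (4/105)z
g(z) = (-501)·L_0 + (-153)·L_1 + (-25)·L_2 + 3·L_3 + (-165)·L_4
Only the coefficient of z^3 is needed; take it from each L_i and combine:
(-501)·(1/28) + (-153)·(-1/6) + (-25)·(1/5) + 3·(-1/12) + (-165)·(1/70) = 0

0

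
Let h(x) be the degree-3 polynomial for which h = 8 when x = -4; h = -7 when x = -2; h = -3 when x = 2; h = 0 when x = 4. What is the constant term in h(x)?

Build the Lagrange basis polynomials:
L_0(x) = (x + 2)(x - 2)(x - 4) / [-96] = -(1/96)x^3 + (1/24)x^2 + (1/24)x - 1/6
L_1(x) = (x + 4)(x - 2)(x - 4) / [48] = (1/48)x^3 - (1/24)x^2 - (1/3)x + 2/3
L_2(x) = (x + 4)(x + 2)(x - 4) / [-48] = -(1/48)x^3 - (1/24)x^2 + (1/3)x + 2/3
L_3(x) = (x + 4)(x + 2)(x - 2) / [96] = (1/96)x^3 + (1/24)x^2 - (1/24)x - 1/6
h(x) = 8·L_0 + (-7)·L_1 + (-3)·L_2 + 0·L_3
Only the constant term is needed; take it from each L_i and combine:
8·(-1/6) + (-7)·(2/3) + (-3)·(2/3) + 0·(-1/6) = -8

-8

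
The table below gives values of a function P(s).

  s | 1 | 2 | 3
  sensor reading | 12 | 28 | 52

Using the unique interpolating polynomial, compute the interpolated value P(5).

Using Newton's divided-difference form:
P[1,2] = (28 - 12) / (2 - 1) = 16
P[2,3] = (52 - 28) / (3 - 2) = 24
P[1,2,3] = (24 - 16) / (3 - 1) = 4
P(5) = 12 + 16·(4) + 4·(4)·(3) = 124

124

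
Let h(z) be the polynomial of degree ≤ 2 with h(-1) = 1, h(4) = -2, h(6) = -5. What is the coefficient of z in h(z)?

Build the Lagrange basis polynomials:
L_0(z) = (z - 4)(z - 6) / [35] = (1/35)z^2 - (2/7)z + 24/35
L_1(z) = (z + 1)(z - 6) / [-10] = -(1/10)z^2 + (1/2)z + 3/5
L_2(z) = (z + 1)(z - 4) / [14] = (1/14)z^2 - (3/14)z - 2/7
h(z) = 1·L_0 + (-2)·L_1 + (-5)·L_2
Only the coefficient of z is needed; take it from each L_i and combine:
1·(-2/7) + (-2)·(1/2) + (-5)·(-3/14) = -3/14

-3/14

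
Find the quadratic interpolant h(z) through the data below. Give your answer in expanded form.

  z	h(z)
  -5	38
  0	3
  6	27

h(z) = z^2 - 2z + 3

L_0(z) = z(z - 6) / [55] = (1/55)z^2 - (6/55)z
L_1(z) = (z + 5)(z - 6) / [-30] = -(1/30)z^2 + (1/30)z + 1
L_2(z) = (z + 5)z / [66] = (1/66)z^2 + (5/66)z
h(z) = 38·L_0 + 3·L_1 + 27·L_2
  38·L_0(z) = (38/55)z^2 - (228/55)z
  3·L_1(z) = -(1/10)z^2 + (1/10)z + 3
  27·L_2(z) = (9/22)z^2 + (45/22)z
Adding term by term: z^2 - 2z + 3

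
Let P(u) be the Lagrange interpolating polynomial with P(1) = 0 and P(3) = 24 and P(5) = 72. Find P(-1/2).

Evaluate each Lagrange basis at u = -1/2:
L_0(-1/2) = (-7/2)·(-11/2)/[(-2)·(-4)] = 77/32
L_1(-1/2) = (-3/2)·(-11/2)/[(2)·(-2)] = -33/16
L_2(-1/2) = (-3/2)·(-7/2)/[(4)·(2)] = 21/32
Sum: 0 + 24·(-33/16) + 72·(21/32) = -9/4

-9/4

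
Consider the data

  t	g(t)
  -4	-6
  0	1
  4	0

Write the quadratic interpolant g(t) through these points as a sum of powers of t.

Build the Lagrange basis polynomials:
L_0(t) = t(t - 4) / [32] = (1/32)t^2 - (1/8)t
L_1(t) = (t + 4)(t - 4) / [-16] = -(1/16)t^2 + 1
L_2(t) = (t + 4)t / [32] = (1/32)t^2 + (1/8)t
g(t) = (-6)·L_0 + 1·L_1 + 0·L_2
  (-6)·L_0(t) = -(3/16)t^2 + (3/4)t
  1·L_1(t) = -(1/16)t^2 + 1
  0·L_2(t) = 0
Adding term by term: -(1/4)t^2 + (3/4)t + 1

g(t) = -(1/4)t^2 + (3/4)t + 1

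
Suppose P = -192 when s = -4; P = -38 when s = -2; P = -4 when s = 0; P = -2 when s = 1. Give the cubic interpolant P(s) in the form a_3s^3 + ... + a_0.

P(s) = 2s^3 - 3s^2 + 3s - 4

Newton's divided differences:
P[-4,-2] = (-38 - (-192)) / (-2 - (-4)) = 77
P[-2,0] = (-4 - (-38)) / (0 - (-2)) = 17
P[0,1] = (-2 - (-4)) / (1 - 0) = 2
P[-4,-2,0] = (17 - 77) / (0 - (-4)) = -15
P[-2,0,1] = (2 - 17) / (1 - (-2)) = -5
P[-4,-2,0,1] = (-5 - (-15)) / (1 - (-4)) = 2
P(s) = -192 + 77·(s + 4) + (-15)·(s + 4)(s + 2) + 2·(s + 4)(s + 2)s
Expanding: P(s) = 2s^3 - 3s^2 + 3s - 4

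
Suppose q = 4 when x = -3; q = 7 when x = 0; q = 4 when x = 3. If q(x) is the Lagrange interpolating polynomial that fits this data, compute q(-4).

Evaluate each Lagrange basis at x = -4:
L_0(-4) = (-4)·(-7)/[(-3)·(-6)] = 14/9
L_1(-4) = (-1)·(-7)/[(3)·(-3)] = -7/9
L_2(-4) = (-1)·(-4)/[(6)·(3)] = 2/9
Sum: 4·(14/9) + 7·(-7/9) + 4·(2/9) = 5/3

5/3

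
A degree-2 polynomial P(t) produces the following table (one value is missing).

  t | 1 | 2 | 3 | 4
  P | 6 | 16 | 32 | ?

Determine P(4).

54

The 3 known values determine P uniquely (degree ≤ 2).
Evaluate each Lagrange basis at t = 4:
L_0(4) = (2)·(1)/[(-1)·(-2)] = 1
L_1(4) = (3)·(1)/[(1)·(-1)] = -3
L_2(4) = (3)·(2)/[(2)·(1)] = 3
Sum: 6·(1) + 16·(-3) + 32·(3) = 54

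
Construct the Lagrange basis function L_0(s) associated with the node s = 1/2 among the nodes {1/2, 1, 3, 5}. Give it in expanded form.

L_0(s) = (s - 1)(s - 3)(s - 5) / [(-1/2)·(-5/2)·(-9/2)]
       = (s^3 - 9s^2 + 23s - 15) / (-45/8)

L_0(s) = -(8/45)s^3 + (8/5)s^2 - (184/45)s + 8/3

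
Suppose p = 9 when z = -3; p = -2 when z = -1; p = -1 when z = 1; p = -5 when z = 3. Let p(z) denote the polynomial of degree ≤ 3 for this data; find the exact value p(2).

L_0(2) = (3)·(1)·(-1)/[(-2)·(-4)·(-6)] = 1/16
L_1(2) = (5)·(1)·(-1)/[(2)·(-2)·(-4)] = -5/16
L_2(2) = (5)·(3)·(-1)/[(4)·(2)·(-2)] = 15/16
L_3(2) = (5)·(3)·(1)/[(6)·(4)·(2)] = 5/16
Sum: 9·(1/16) + (-2)·(-5/16) + (-1)·(15/16) + (-5)·(5/16) = -21/16

-21/16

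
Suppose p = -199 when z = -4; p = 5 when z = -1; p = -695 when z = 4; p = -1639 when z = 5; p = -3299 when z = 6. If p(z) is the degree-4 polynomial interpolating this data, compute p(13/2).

Evaluate each Lagrange basis at z = 13/2:
L_0(13/2) = (15/2)·(5/2)·(3/2)·(1/2)/[(-3)·(-8)·(-9)·(-10)] = 5/768
L_1(13/2) = (21/2)·(5/2)·(3/2)·(1/2)/[(3)·(-5)·(-6)·(-7)] = -1/32
L_2(13/2) = (21/2)·(15/2)·(3/2)·(1/2)/[(8)·(5)·(-1)·(-2)] = 189/256
L_3(13/2) = (21/2)·(15/2)·(5/2)·(1/2)/[(9)·(6)·(1)·(-1)] = -175/96
L_4(13/2) = (21/2)·(15/2)·(5/2)·(3/2)/[(10)·(7)·(2)·(1)] = 135/64
Sum: (-199)·(5/768) + 5·(-1/32) + (-695)·(189/256) + (-1639)·(-175/96) + (-3299)·(135/64) = -35885/8

-35885/8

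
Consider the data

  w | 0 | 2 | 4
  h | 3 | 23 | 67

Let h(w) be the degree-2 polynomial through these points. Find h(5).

L_0(5) = (3)·(1)/[(-2)·(-4)] = 3/8
L_1(5) = (5)·(1)/[(2)·(-2)] = -5/4
L_2(5) = (5)·(3)/[(4)·(2)] = 15/8
Sum: 3·(3/8) + 23·(-5/4) + 67·(15/8) = 98

98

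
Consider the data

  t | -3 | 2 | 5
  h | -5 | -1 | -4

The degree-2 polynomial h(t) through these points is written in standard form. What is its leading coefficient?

Build the Lagrange basis polynomials:
L_0(t) = (t - 2)(t - 5) / [40] = (1/40)t^2 - (7/40)t + 1/4
L_1(t) = (t + 3)(t - 5) / [-15] = -(1/15)t^2 + (2/15)t + 1
L_2(t) = (t + 3)(t - 2) / [24] = (1/24)t^2 + (1/24)t - 1/4
h(t) = (-5)·L_0 + (-1)·L_1 + (-4)·L_2
Only the coefficient of t^2 is needed; take it from each L_i and combine:
(-5)·(1/40) + (-1)·(-1/15) + (-4)·(1/24) = -9/40

-9/40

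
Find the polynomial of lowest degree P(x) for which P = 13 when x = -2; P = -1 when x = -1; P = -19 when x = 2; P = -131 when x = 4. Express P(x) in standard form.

P(x) = -2x^3 - 3

Build the Lagrange basis polynomials:
L_0(x) = (x + 1)(x - 2)(x - 4) / [-24] = -(1/24)x^3 + (5/24)x^2 - (1/12)x - 1/3
L_1(x) = (x + 2)(x - 2)(x - 4) / [15] = (1/15)x^3 - (4/15)x^2 - (4/15)x + 16/15
L_2(x) = (x + 2)(x + 1)(x - 4) / [-24] = -(1/24)x^3 + (1/24)x^2 + (5/12)x + 1/3
L_3(x) = (x + 2)(x + 1)(x - 2) / [60] = (1/60)x^3 + (1/60)x^2 - (1/15)x - 1/15
P(x) = 13·L_0 + (-1)·L_1 + (-19)·L_2 + (-131)·L_3
  13·L_0(x) = -(13/24)x^3 + (65/24)x^2 - (13/12)x - 13/3
  (-1)·L_1(x) = -(1/15)x^3 + (4/15)x^2 + (4/15)x - 16/15
  (-19)·L_2(x) = (19/24)x^3 - (19/24)x^2 - (95/12)x - 19/3
  (-131)·L_3(x) = -(131/60)x^3 - (131/60)x^2 + (131/15)x + 131/15
Adding term by term: -2x^3 - 3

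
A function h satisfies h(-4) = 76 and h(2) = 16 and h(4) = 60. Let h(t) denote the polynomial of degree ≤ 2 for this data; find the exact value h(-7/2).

Evaluate each Lagrange basis at t = -7/2:
L_0(-7/2) = (-11/2)·(-15/2)/[(-6)·(-8)] = 55/64
L_1(-7/2) = (1/2)·(-15/2)/[(6)·(-2)] = 5/16
L_2(-7/2) = (1/2)·(-11/2)/[(8)·(2)] = -11/64
Sum: 76·(55/64) + 16·(5/16) + 60·(-11/64) = 60

60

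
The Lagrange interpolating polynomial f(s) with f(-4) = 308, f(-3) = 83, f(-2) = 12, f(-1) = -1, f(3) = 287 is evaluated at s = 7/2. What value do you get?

Evaluate each Lagrange basis at s = 7/2:
L_0(7/2) = (13/2)·(11/2)·(9/2)·(1/2)/[(-1)·(-2)·(-3)·(-7)] = 429/224
L_1(7/2) = (15/2)·(11/2)·(9/2)·(1/2)/[(1)·(-1)·(-2)·(-6)] = -495/64
L_2(7/2) = (15/2)·(13/2)·(9/2)·(1/2)/[(2)·(1)·(-1)·(-5)] = 351/32
L_3(7/2) = (15/2)·(13/2)·(11/2)·(1/2)/[(3)·(2)·(1)·(-4)] = -715/128
L_4(7/2) = (15/2)·(13/2)·(11/2)·(9/2)/[(7)·(6)·(5)·(4)] = 1287/896
Sum: 308·(429/224) + 83·(-495/64) + 12·(351/32) + (-1)·(-715/128) + 287·(1287/896) = 3979/8

3979/8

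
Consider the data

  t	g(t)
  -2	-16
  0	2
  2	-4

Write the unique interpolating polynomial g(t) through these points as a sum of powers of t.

Newton's divided differences:
g[-2,0] = (2 - (-16)) / (0 - (-2)) = 9
g[0,2] = (-4 - 2) / (2 - 0) = -3
g[-2,0,2] = (-3 - 9) / (2 - (-2)) = -3
g(t) = -16 + 9·(t + 2) + (-3)·(t + 2)t
Expanding: g(t) = -3t^2 + 3t + 2

g(t) = -3t^2 + 3t + 2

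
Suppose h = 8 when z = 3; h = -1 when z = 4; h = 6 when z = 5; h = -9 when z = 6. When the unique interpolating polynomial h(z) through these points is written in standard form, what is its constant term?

Build the Lagrange basis polynomials:
L_0(z) = (z - 4)(z - 5)(z - 6) / [-6] = -(1/6)z^3 + (5/2)z^2 - (37/3)z + 20
L_1(z) = (z - 3)(z - 5)(z - 6) / [2] = (1/2)z^3 - 7z^2 + (63/2)z - 45
L_2(z) = (z - 3)(z - 4)(z - 6) / [-2] = -(1/2)z^3 + (13/2)z^2 - 27z + 36
L_3(z) = (z - 3)(z - 4)(z - 5) / [6] = (1/6)z^3 - 2z^2 + (47/6)z - 10
h(z) = 8·L_0 + (-1)·L_1 + 6·L_2 + (-9)·L_3
Only the constant term is needed; take it from each L_i and combine:
8·(20) + (-1)·(-45) + 6·(36) + (-9)·(-10) = 511

511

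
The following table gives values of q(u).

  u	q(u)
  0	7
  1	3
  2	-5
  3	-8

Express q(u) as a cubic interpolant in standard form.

Newton's divided differences:
q[0,1] = (3 - 7) / (1 - 0) = -4
q[1,2] = (-5 - 3) / (2 - 1) = -8
q[2,3] = (-8 - (-5)) / (3 - 2) = -3
q[0,1,2] = (-8 - (-4)) / (2 - 0) = -2
q[1,2,3] = (-3 - (-8)) / (3 - 1) = 5/2
q[0,1,2,3] = (5/2 - (-2)) / (3 - 0) = 3/2
q(u) = 7 + (-4)·u + (-2)·u(u - 1) + (3/2)·u(u - 1)(u - 2)
Expanding: q(u) = (3/2)u^3 - (13/2)u^2 + u + 7

q(u) = (3/2)u^3 - (13/2)u^2 + u + 7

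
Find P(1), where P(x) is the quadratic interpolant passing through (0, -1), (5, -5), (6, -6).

Evaluate each Lagrange basis at x = 1:
L_0(1) = (-4)·(-5)/[(-5)·(-6)] = 2/3
L_1(1) = (1)·(-5)/[(5)·(-1)] = 1
L_2(1) = (1)·(-4)/[(6)·(1)] = -2/3
Sum: (-1)·(2/3) + (-5)·(1) + (-6)·(-2/3) = -5/3

-5/3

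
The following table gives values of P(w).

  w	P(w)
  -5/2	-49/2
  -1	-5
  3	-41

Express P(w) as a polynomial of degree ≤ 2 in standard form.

P(w) = -4w^2 - w - 2

L_0(w) = (w + 1)(w - 3) / [33/4] = (4/33)w^2 - (8/33)w - 4/11
L_1(w) = (w + 5/2)(w - 3) / [-6] = -(1/6)w^2 + (1/12)w + 5/4
L_2(w) = (w + 5/2)(w + 1) / [22] = (1/22)w^2 + (7/44)w + 5/44
P(w) = (-49/2)·L_0 + (-5)·L_1 + (-41)·L_2
  (-49/2)·L_0(w) = -(98/33)w^2 + (196/33)w + 98/11
  (-5)·L_1(w) = (5/6)w^2 - (5/12)w - 25/4
  (-41)·L_2(w) = -(41/22)w^2 - (287/44)w - 205/44
Adding term by term: -4w^2 - w - 2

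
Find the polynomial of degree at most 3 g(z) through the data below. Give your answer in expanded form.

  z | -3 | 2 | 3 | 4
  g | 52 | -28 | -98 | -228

Newton's divided differences:
g[-3,2] = (-28 - 52) / (2 - (-3)) = -16
g[2,3] = (-98 - (-28)) / (3 - 2) = -70
g[3,4] = (-228 - (-98)) / (4 - 3) = -130
g[-3,2,3] = (-70 - (-16)) / (3 - (-3)) = -9
g[2,3,4] = (-130 - (-70)) / (4 - 2) = -30
g[-3,2,3,4] = (-30 - (-9)) / (4 - (-3)) = -3
g(z) = 52 + (-16)·(z + 3) + (-9)·(z + 3)(z - 2) + (-3)·(z + 3)(z - 2)(z - 3)
Expanding: g(z) = -3z^3 - 3z^2 + 2z + 4

g(z) = -3z^3 - 3z^2 + 2z + 4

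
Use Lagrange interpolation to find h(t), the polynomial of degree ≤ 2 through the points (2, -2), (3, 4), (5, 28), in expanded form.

h(t) = 2t^2 - 4t - 2

Build the Lagrange basis polynomials:
L_0(t) = (t - 3)(t - 5) / [3] = (1/3)t^2 - (8/3)t + 5
L_1(t) = (t - 2)(t - 5) / [-2] = -(1/2)t^2 + (7/2)t - 5
L_2(t) = (t - 2)(t - 3) / [6] = (1/6)t^2 - (5/6)t + 1
h(t) = (-2)·L_0 + 4·L_1 + 28·L_2
  (-2)·L_0(t) = -(2/3)t^2 + (16/3)t - 10
  4·L_1(t) = -2t^2 + 14t - 20
  28·L_2(t) = (14/3)t^2 - (70/3)t + 28
Adding term by term: 2t^2 - 4t - 2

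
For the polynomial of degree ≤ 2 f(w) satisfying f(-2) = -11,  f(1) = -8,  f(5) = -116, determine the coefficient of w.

L_0(w) = (w - 1)(w - 5) / [21] = (1/21)w^2 - (2/7)w + 5/21
L_1(w) = (w + 2)(w - 5) / [-12] = -(1/12)w^2 + (1/4)w + 5/6
L_2(w) = (w + 2)(w - 1) / [28] = (1/28)w^2 + (1/28)w - 1/14
f(w) = (-11)·L_0 + (-8)·L_1 + (-116)·L_2
Only the coefficient of w is needed; take it from each L_i and combine:
(-11)·(-2/7) + (-8)·(1/4) + (-116)·(1/28) = -3

-3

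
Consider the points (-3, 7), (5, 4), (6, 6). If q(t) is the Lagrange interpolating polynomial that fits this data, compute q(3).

Evaluate each Lagrange basis at t = 3:
L_0(3) = (-2)·(-3)/[(-8)·(-9)] = 1/12
L_1(3) = (6)·(-3)/[(8)·(-1)] = 9/4
L_2(3) = (6)·(-2)/[(9)·(1)] = -4/3
Sum: 7·(1/12) + 4·(9/4) + 6·(-4/3) = 19/12

19/12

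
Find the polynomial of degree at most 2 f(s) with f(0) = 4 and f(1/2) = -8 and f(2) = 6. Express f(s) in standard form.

f(s) = (50/3)s^2 - (97/3)s + 4

Build the Lagrange basis polynomials:
L_0(s) = (s - 1/2)(s - 2) / [1] = s^2 - (5/2)s + 1
L_1(s) = s(s - 2) / [-3/4] = -(4/3)s^2 + (8/3)s
L_2(s) = s(s - 1/2) / [3] = (1/3)s^2 - (1/6)s
f(s) = 4·L_0 + (-8)·L_1 + 6·L_2
  4·L_0(s) = 4s^2 - 10s + 4
  (-8)·L_1(s) = (32/3)s^2 - (64/3)s
  6·L_2(s) = 2s^2 - s
Adding term by term: (50/3)s^2 - (97/3)s + 4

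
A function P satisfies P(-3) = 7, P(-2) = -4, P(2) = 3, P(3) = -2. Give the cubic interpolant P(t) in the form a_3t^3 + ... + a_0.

Build the Lagrange basis polynomials:
L_0(t) = (t + 2)(t - 2)(t - 3) / [-30] = -(1/30)t^3 + (1/10)t^2 + (2/15)t - 2/5
L_1(t) = (t + 3)(t - 2)(t - 3) / [20] = (1/20)t^3 - (1/10)t^2 - (9/20)t + 9/10
L_2(t) = (t + 3)(t + 2)(t - 3) / [-20] = -(1/20)t^3 - (1/10)t^2 + (9/20)t + 9/10
L_3(t) = (t + 3)(t + 2)(t - 2) / [30] = (1/30)t^3 + (1/10)t^2 - (2/15)t - 2/5
P(t) = 7·L_0 + (-4)·L_1 + 3·L_2 + (-2)·L_3
  7·L_0(t) = -(7/30)t^3 + (7/10)t^2 + (14/15)t - 14/5
  (-4)·L_1(t) = -(1/5)t^3 + (2/5)t^2 + (9/5)t - 18/5
  3·L_2(t) = -(3/20)t^3 - (3/10)t^2 + (27/20)t + 27/10
  (-2)·L_3(t) = -(1/15)t^3 - (1/5)t^2 + (4/15)t + 4/5
Adding term by term: -(13/20)t^3 + (3/5)t^2 + (87/20)t - 29/10

P(t) = -(13/20)t^3 + (3/5)t^2 + (87/20)t - 29/10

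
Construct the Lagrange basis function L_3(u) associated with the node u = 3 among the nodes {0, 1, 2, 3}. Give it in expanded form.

L_3(u) = (1/6)u^3 - (1/2)u^2 + (1/3)u

L_3(u) = u(u - 1)(u - 2) / [(3)·(2)·(1)]
       = (u^3 - 3u^2 + 2u) / (6)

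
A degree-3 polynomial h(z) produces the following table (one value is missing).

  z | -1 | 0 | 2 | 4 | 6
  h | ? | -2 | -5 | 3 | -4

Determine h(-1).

The 4 known values determine h uniquely (degree ≤ 3).
L_0(-1) = (-3)·(-5)·(-7)/[(-2)·(-4)·(-6)] = 35/16
L_1(-1) = (-1)·(-5)·(-7)/[(2)·(-2)·(-4)] = -35/16
L_2(-1) = (-1)·(-3)·(-7)/[(4)·(2)·(-2)] = 21/16
L_3(-1) = (-1)·(-3)·(-5)/[(6)·(4)·(2)] = -5/16
Sum: (-2)·(35/16) + (-5)·(-35/16) + 3·(21/16) + (-4)·(-5/16) = 47/4

47/4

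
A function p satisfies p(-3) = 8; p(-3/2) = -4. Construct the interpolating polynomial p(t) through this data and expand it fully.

p(t) = -8t - 16

Build the Lagrange basis polynomials:
L_0(t) = (t + 3/2) / [-3/2] = -(2/3)t - 1
L_1(t) = (t + 3) / [3/2] = (2/3)t + 2
p(t) = 8·L_0 + (-4)·L_1
  8·L_0(t) = -(16/3)t - 8
  (-4)·L_1(t) = -(8/3)t - 8
Adding term by term: -8t - 16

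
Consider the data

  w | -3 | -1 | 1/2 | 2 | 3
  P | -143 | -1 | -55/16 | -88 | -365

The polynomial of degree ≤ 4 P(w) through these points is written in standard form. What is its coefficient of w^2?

-1

L_0(w) = (w + 1)(w - 1/2)(w - 2)(w - 3) / [210] = (1/210)w^4 - (3/140)w^3 + (1/70)w^2 + (11/420)w - 1/70
L_1(w) = (w + 3)(w - 1/2)(w - 2)(w - 3) / [-36] = -(1/36)w^4 + (5/72)w^3 + (2/9)w^2 - (5/8)w + 1/4
L_2(w) = (w + 3)(w + 1)(w - 2)(w - 3) / [315/16] = (16/315)w^4 - (16/315)w^3 - (176/315)w^2 + (16/35)w + 32/35
L_3(w) = (w + 3)(w + 1)(w - 1/2)(w - 3) / [-45/2] = -(2/45)w^4 - (1/45)w^3 + (19/45)w^2 + (1/5)w - 1/5
L_4(w) = (w + 3)(w + 1)(w - 1/2)(w - 2) / [60] = (1/60)w^4 + (1/40)w^3 - (1/10)w^2 - (7/120)w + 1/20
P(w) = (-143)·L_0 + (-1)·L_1 + (-55/16)·L_2 + (-88)·L_3 + (-365)·L_4
Only the coefficient of w^2 is needed; take it from each L_i and combine:
(-143)·(1/70) + (-1)·(2/9) + (-55/16)·(-176/315) + (-88)·(19/45) + (-365)·(-1/10) = -1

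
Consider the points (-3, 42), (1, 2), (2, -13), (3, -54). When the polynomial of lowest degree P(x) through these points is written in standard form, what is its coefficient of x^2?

L_0(x) = (x - 1)(x - 2)(x - 3) / [-120] = -(1/120)x^3 + (1/20)x^2 - (11/120)x + 1/20
L_1(x) = (x + 3)(x - 2)(x - 3) / [8] = (1/8)x^3 - (1/4)x^2 - (9/8)x + 9/4
L_2(x) = (x + 3)(x - 1)(x - 3) / [-5] = -(1/5)x^3 + (1/5)x^2 + (9/5)x - 9/5
L_3(x) = (x + 3)(x - 1)(x - 2) / [12] = (1/12)x^3 - (7/12)x + 1/2
P(x) = 42·L_0 + 2·L_1 + (-13)·L_2 + (-54)·L_3
Only the coefficient of x^2 is needed; take it from each L_i and combine:
42·(1/20) + 2·(-1/4) + (-13)·(1/5) + (-54)·(0) = -1

-1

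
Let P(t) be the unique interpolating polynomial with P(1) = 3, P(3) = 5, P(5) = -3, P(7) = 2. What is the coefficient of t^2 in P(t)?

Build the Lagrange basis polynomials:
L_0(t) = (t - 3)(t - 5)(t - 7) / [-48] = -(1/48)t^3 + (5/16)t^2 - (71/48)t + 35/16
L_1(t) = (t - 1)(t - 5)(t - 7) / [16] = (1/16)t^3 - (13/16)t^2 + (47/16)t - 35/16
L_2(t) = (t - 1)(t - 3)(t - 7) / [-16] = -(1/16)t^3 + (11/16)t^2 - (31/16)t + 21/16
L_3(t) = (t - 1)(t - 3)(t - 5) / [48] = (1/48)t^3 - (3/16)t^2 + (23/48)t - 5/16
P(t) = 3·L_0 + 5·L_1 + (-3)·L_2 + 2·L_3
Only the coefficient of t^2 is needed; take it from each L_i and combine:
3·(5/16) + 5·(-13/16) + (-3)·(11/16) + 2·(-3/16) = -89/16

-89/16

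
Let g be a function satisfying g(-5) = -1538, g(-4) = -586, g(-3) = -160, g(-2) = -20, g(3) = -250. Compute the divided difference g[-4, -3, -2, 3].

16

g[-4,-3] = (-160 - (-586)) / (-3 - (-4)) = 426
g[-3,-2] = (-20 - (-160)) / (-2 - (-3)) = 140
g[-2,3] = (-250 - (-20)) / (3 - (-2)) = -46
g[-4,-3,-2] = (140 - 426) / (-2 - (-4)) = -143
g[-3,-2,3] = (-46 - 140) / (3 - (-3)) = -31
g[-4,-3,-2,3] = (-31 - (-143)) / (3 - (-4)) = 16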